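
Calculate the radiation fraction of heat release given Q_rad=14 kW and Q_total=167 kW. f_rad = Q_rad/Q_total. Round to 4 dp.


f_rad = Q_rad / Q_total
f_rad = 14 / 167 = 0.0838


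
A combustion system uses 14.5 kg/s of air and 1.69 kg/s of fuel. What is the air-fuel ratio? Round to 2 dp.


AFR = m_air / m_fuel
AFR = 14.5 / 1.69 = 8.58


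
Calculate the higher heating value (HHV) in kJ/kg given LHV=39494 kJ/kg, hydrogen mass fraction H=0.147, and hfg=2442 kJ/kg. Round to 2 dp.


HHV = LHV + hfg * 9 * H
Water addition = 2442 * 9 * 0.147 = 3230.766 kJ/kg
HHV = 39494 + 3230.766 = 42724.77 kJ/kg


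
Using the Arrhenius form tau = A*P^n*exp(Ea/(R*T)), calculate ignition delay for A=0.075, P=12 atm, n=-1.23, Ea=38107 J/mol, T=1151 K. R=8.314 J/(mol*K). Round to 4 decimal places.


tau = A * P^n * exp(Ea/(R*T))
P^n = 12^(-1.23) = 0.04705514
Ea/(R*T) = 38107/(8.314*1151) = 3.982167
exp(Ea/(R*T)) = 53.633105
tau = 0.075 * 0.04705514 * 53.633105 = 0.1893 ms


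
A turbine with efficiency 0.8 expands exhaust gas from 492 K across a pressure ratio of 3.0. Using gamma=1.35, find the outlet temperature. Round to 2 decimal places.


T_out = T_in * (1 - eta * (1 - PR^(-(gamma-1)/gamma)))
Exponent = -(1.35-1)/1.35 = -0.25925926
PR^exp = 3.0^(-0.25925926) = 0.75214556
Factor = 1 - 0.8*(1 - 0.75214556) = 0.80171645
T_out = 492 * 0.80171645 = 394.44 K


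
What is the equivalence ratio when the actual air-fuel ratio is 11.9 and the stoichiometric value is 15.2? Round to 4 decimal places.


phi = AFR_stoich / AFR_actual
phi = 15.2 / 11.9 = 1.2773


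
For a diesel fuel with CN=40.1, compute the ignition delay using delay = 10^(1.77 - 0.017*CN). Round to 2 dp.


delay = 10^(1.77 - 0.017*CN)
Exponent = 1.77 - 0.017*40.1 = 1.0883
delay = 10^1.0883 = 12.25 ms


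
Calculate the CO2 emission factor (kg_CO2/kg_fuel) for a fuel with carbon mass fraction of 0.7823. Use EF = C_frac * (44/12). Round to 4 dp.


EF = C_frac * (M_CO2 / M_C)
EF = 0.7823 * (44/12)
EF = 0.7823 * 3.666667 = 2.8684 kg_CO2/kg_fuel


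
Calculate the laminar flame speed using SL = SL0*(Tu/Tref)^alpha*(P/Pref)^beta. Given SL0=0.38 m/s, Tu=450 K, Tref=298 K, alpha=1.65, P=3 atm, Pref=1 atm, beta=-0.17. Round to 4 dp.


SL = SL0 * (Tu/Tref)^alpha * (P/Pref)^beta
T ratio = 450/298 = 1.51006711
(T ratio)^alpha = 1.51006711^1.65 = 1.973985
(P/Pref)^beta = 3^(-0.17) = 0.829639
SL = 0.38 * 1.973985 * 0.829639 = 0.6223 m/s


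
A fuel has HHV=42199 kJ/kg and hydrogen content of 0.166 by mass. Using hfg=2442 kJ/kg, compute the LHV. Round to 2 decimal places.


LHV = HHV - hfg * 9 * H
Water correction = 2442 * 9 * 0.166 = 3648.348 kJ/kg
LHV = 42199 - 3648.348 = 38550.65 kJ/kg


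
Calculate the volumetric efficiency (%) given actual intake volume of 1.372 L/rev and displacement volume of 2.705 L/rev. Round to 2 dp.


eta_v = (V_actual / V_disp) * 100
Ratio = 1.372 / 2.705 = 0.5072
eta_v = 0.5072 * 100 = 50.72%


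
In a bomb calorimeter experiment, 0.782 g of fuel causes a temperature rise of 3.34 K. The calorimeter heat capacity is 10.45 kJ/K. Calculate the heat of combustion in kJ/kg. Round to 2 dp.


Hc = C_cal * delta_T / m_fuel
Q_released = 10.45 * 3.34 = 34.9030 kJ
m_fuel = 0.782 g = 0.782/1000 kg = 0.000782 kg
Hc = 34.9030 / 0.000782 = 44632.99 kJ/kg


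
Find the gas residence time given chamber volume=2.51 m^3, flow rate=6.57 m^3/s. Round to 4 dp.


tau = V / Q_flow
tau = 2.51 / 6.57 = 0.3820 s


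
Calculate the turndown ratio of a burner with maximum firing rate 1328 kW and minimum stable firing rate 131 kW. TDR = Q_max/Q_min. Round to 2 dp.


TDR = Q_max / Q_min
TDR = 1328 / 131 = 10.14


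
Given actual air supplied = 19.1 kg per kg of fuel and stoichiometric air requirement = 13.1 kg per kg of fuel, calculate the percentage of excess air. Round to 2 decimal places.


Excess air = actual - stoichiometric = 19.1 - 13.1 = 6.00 kg/kg fuel
Excess air % = (excess / stoich) * 100 = (6.00 / 13.1) * 100 = 45.80%


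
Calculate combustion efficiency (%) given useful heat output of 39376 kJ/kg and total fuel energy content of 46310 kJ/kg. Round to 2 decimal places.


Efficiency = (Q_useful / Q_fuel) * 100
Efficiency = (39376 / 46310) * 100
Efficiency = 0.8503 * 100 = 85.03%


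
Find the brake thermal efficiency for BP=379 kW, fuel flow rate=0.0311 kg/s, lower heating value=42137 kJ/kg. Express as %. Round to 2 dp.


eta_BTE = (BP / (mf * LHV)) * 100
Denominator = 0.0311 * 42137 = 1310.4607 kW
eta_BTE = (379 / 1310.4607) * 100 = 28.92%


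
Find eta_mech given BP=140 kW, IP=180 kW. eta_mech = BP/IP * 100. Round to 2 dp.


eta_mech = (BP / IP) * 100
Ratio = 140 / 180 = 0.7778
eta_mech = 0.7778 * 100 = 77.78%


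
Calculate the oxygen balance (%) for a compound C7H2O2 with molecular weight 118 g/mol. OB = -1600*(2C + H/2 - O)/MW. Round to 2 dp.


OB = -1600 * (2C + H/2 - O) / MW
Inner = 2*7 + 2/2 - 2 = 13.00
OB = -1600 * 13.00 / 118 = -176.27%


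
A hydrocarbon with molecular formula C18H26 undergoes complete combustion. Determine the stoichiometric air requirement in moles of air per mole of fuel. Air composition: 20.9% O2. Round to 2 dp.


Balanced combustion: C18H26 + 24.5 O2 -> 18 CO2 + 13 H2O
O2 needed = C + H/4 = 18 + 26/4 = 24.50 moles
Air moles = O2 / 0.209 = 24.50 / 0.209 = 117.22 moles air


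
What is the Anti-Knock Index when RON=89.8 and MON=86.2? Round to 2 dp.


AKI = (RON + MON) / 2
AKI = (89.8 + 86.2) / 2
AKI = 176.0 / 2 = 88.00


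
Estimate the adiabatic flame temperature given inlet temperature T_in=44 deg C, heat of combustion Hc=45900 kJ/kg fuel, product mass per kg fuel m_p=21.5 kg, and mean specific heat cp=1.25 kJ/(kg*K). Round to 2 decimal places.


T_ad = T_in + Hc / (m_p * cp)
Denominator = 21.5 * 1.25 = 26.8750
Temperature rise = 45900 / 26.8750 = 1707.91 K
T_ad = 44 + 1707.91 = 1751.91 deg C


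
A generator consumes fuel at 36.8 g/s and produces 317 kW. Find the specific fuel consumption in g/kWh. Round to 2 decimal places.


SFC = (mf / BP) * 3600
Rate = 36.8 / 317 = 0.116088 g/(s*kW)
SFC = 0.116088 * 3600 = 417.92 g/kWh


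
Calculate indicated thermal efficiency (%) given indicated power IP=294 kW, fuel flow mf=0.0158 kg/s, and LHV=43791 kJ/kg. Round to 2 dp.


eta_ith = (IP / (mf * LHV)) * 100
Denominator = 0.0158 * 43791 = 691.8978 kW
eta_ith = (294 / 691.8978) * 100 = 42.49%


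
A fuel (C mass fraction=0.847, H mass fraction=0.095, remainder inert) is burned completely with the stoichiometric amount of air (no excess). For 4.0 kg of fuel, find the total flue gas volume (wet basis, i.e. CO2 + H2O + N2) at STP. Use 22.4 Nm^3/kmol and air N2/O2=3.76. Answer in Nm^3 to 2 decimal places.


Per kg fuel: CO2 = (C/12 kmol)*22.4 = (0.847/12)*22.4 = 1.58107 Nm^3
Per kg fuel: H2O = (H/2 kmol)*22.4 = (0.095/2)*22.4 = 1.06400 Nm^3
O2 needed per kg fuel = C/12 + H/4 = 0.847/12 + 0.095/4 = 0.09433333 kmol
Per kg fuel: N2 = O2*3.76*22.4 = 0.09433333*3.76*22.4 = 7.94513 Nm^3
Total per kg = 1.58107 + 1.06400 + 7.94513 = 10.59020 Nm^3
Total = 10.59020 * 4.0 = 42.36 Nm^3


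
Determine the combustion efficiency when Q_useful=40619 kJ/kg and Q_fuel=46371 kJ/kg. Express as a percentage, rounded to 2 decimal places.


Efficiency = (Q_useful / Q_fuel) * 100
Efficiency = (40619 / 46371) * 100
Efficiency = 0.8760 * 100 = 87.60%


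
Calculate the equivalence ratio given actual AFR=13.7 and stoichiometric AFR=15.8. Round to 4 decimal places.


phi = AFR_stoich / AFR_actual
phi = 15.8 / 13.7 = 1.1533


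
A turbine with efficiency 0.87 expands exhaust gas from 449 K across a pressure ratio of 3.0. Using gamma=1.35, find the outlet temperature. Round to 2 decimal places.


T_out = T_in * (1 - eta * (1 - PR^(-(gamma-1)/gamma)))
Exponent = -(1.35-1)/1.35 = -0.25925926
PR^exp = 3.0^(-0.25925926) = 0.75214556
Factor = 1 - 0.87*(1 - 0.75214556) = 0.78436664
T_out = 449 * 0.78436664 = 352.18 K


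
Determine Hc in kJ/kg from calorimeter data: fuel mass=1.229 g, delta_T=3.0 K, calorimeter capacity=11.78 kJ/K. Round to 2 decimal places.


Hc = C_cal * delta_T / m_fuel
Q_released = 11.78 * 3.0 = 35.3400 kJ
m_fuel = 1.229 g = 1.229/1000 kg = 0.001229 kg
Hc = 35.3400 / 0.001229 = 28755.09 kJ/kg


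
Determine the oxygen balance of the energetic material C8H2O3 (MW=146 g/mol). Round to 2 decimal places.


OB = -1600 * (2C + H/2 - O) / MW
Inner = 2*8 + 2/2 - 3 = 14.00
OB = -1600 * 14.00 / 146 = -153.42%


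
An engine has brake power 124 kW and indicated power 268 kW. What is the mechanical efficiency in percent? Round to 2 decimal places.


eta_mech = (BP / IP) * 100
Ratio = 124 / 268 = 0.4627
eta_mech = 0.4627 * 100 = 46.27%


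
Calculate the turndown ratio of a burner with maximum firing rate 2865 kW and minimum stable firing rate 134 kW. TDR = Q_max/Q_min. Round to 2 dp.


TDR = Q_max / Q_min
TDR = 2865 / 134 = 21.38


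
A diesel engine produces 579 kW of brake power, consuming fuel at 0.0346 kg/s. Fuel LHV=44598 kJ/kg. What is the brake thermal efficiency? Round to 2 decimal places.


eta_BTE = (BP / (mf * LHV)) * 100
Denominator = 0.0346 * 44598 = 1543.0908 kW
eta_BTE = (579 / 1543.0908) * 100 = 37.52%


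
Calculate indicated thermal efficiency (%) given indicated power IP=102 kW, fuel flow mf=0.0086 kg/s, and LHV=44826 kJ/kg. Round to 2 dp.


eta_ith = (IP / (mf * LHV)) * 100
Denominator = 0.0086 * 44826 = 385.5036 kW
eta_ith = (102 / 385.5036) * 100 = 26.46%


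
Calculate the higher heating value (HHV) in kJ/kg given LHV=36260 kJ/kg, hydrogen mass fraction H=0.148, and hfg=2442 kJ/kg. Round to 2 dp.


HHV = LHV + hfg * 9 * H
Water addition = 2442 * 9 * 0.148 = 3252.744 kJ/kg
HHV = 36260 + 3252.744 = 39512.74 kJ/kg


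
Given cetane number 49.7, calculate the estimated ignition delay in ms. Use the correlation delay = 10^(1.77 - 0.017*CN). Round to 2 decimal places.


delay = 10^(1.77 - 0.017*CN)
Exponent = 1.77 - 0.017*49.7 = 0.9251
delay = 10^0.9251 = 8.42 ms


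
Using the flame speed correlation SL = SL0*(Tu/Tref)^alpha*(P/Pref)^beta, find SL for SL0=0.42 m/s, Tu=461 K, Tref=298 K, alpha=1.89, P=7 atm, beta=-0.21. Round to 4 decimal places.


SL = SL0 * (Tu/Tref)^alpha * (P/Pref)^beta
T ratio = 461/298 = 1.54697987
(T ratio)^alpha = 1.54697987^1.89 = 2.281004
(P/Pref)^beta = 7^(-0.21) = 0.664553
SL = 0.42 * 2.281004 * 0.664553 = 0.6367 m/s


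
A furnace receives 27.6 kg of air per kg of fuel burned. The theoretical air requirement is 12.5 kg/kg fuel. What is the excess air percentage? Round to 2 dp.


Excess air = actual - stoichiometric = 27.6 - 12.5 = 15.10 kg/kg fuel
Excess air % = (excess / stoich) * 100 = (15.10 / 12.5) * 100 = 120.80%


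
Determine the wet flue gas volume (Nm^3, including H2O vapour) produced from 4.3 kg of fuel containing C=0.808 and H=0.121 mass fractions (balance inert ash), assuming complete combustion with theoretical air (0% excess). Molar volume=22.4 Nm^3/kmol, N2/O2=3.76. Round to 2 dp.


Per kg fuel: CO2 = (C/12 kmol)*22.4 = (0.808/12)*22.4 = 1.50827 Nm^3
Per kg fuel: H2O = (H/2 kmol)*22.4 = (0.121/2)*22.4 = 1.35520 Nm^3
O2 needed per kg fuel = C/12 + H/4 = 0.808/12 + 0.121/4 = 0.09758333 kmol
Per kg fuel: N2 = O2*3.76*22.4 = 0.09758333*3.76*22.4 = 8.21886 Nm^3
Total per kg = 1.50827 + 1.35520 + 8.21886 = 11.08233 Nm^3
Total = 11.08233 * 4.3 = 47.65 Nm^3


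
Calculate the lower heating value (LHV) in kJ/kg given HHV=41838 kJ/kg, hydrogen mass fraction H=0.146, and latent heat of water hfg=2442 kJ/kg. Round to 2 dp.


LHV = HHV - hfg * 9 * H
Water correction = 2442 * 9 * 0.146 = 3208.788 kJ/kg
LHV = 41838 - 3208.788 = 38629.21 kJ/kg


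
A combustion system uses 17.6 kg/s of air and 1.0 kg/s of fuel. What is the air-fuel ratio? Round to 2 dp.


AFR = m_air / m_fuel
AFR = 17.6 / 1.0 = 17.60


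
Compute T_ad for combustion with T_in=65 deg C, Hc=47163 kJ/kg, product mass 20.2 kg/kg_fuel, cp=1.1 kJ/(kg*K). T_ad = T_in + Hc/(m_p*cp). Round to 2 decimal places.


T_ad = T_in + Hc / (m_p * cp)
Denominator = 20.2 * 1.1 = 22.2200
Temperature rise = 47163 / 22.2200 = 2122.55 K
T_ad = 65 + 2122.55 = 2187.55 deg C


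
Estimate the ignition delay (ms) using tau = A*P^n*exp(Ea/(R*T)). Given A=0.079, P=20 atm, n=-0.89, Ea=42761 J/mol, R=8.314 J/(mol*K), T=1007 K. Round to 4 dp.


tau = A * P^n * exp(Ea/(R*T))
P^n = 20^(-0.89) = 0.06951576
Ea/(R*T) = 42761/(8.314*1007) = 5.107500
exp(Ea/(R*T)) = 165.256671
tau = 0.079 * 0.06951576 * 165.256671 = 0.9075 ms


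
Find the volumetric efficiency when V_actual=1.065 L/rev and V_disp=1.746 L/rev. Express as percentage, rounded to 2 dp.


eta_v = (V_actual / V_disp) * 100
Ratio = 1.065 / 1.746 = 0.6100
eta_v = 0.6100 * 100 = 61.00%


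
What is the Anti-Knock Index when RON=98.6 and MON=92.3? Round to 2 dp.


AKI = (RON + MON) / 2
AKI = (98.6 + 92.3) / 2
AKI = 190.9 / 2 = 95.45


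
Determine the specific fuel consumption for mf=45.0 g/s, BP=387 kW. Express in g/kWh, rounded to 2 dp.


SFC = (mf / BP) * 3600
Rate = 45.0 / 387 = 0.116279 g/(s*kW)
SFC = 0.116279 * 3600 = 418.60 g/kWh


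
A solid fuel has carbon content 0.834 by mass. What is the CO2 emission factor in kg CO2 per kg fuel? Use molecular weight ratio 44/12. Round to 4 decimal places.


EF = C_frac * (M_CO2 / M_C)
EF = 0.834 * (44/12)
EF = 0.834 * 3.666667 = 3.0580 kg_CO2/kg_fuel


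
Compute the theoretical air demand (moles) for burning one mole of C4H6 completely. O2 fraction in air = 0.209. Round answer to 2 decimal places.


Balanced combustion: C4H6 + 5.5 O2 -> 4 CO2 + 3 H2O
O2 needed = C + H/4 = 4 + 6/4 = 5.50 moles
Air moles = O2 / 0.209 = 5.50 / 0.209 = 26.32 moles air


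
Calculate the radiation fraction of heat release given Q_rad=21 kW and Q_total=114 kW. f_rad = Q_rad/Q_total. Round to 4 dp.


f_rad = Q_rad / Q_total
f_rad = 21 / 114 = 0.1842


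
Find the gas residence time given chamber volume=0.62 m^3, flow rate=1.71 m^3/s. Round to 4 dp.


tau = V / Q_flow
tau = 0.62 / 1.71 = 0.3626 s


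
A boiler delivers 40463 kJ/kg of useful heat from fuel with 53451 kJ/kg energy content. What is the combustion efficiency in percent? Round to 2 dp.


Efficiency = (Q_useful / Q_fuel) * 100
Efficiency = (40463 / 53451) * 100
Efficiency = 0.7570 * 100 = 75.70%


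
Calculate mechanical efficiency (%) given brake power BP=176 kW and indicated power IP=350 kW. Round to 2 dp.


eta_mech = (BP / IP) * 100
Ratio = 176 / 350 = 0.5029
eta_mech = 0.5029 * 100 = 50.29%


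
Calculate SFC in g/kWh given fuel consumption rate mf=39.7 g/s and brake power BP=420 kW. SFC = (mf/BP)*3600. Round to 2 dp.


SFC = (mf / BP) * 3600
Rate = 39.7 / 420 = 0.094524 g/(s*kW)
SFC = 0.094524 * 3600 = 340.29 g/kWh


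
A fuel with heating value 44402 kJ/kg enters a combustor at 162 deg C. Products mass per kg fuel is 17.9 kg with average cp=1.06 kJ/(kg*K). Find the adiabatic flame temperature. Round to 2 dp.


T_ad = T_in + Hc / (m_p * cp)
Denominator = 17.9 * 1.06 = 18.9740
Temperature rise = 44402 / 18.9740 = 2340.15 K
T_ad = 162 + 2340.15 = 2502.15 deg C


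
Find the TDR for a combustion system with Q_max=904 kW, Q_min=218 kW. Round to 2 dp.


TDR = Q_max / Q_min
TDR = 904 / 218 = 4.15


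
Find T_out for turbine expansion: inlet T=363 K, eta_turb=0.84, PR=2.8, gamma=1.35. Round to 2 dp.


T_out = T_in * (1 - eta * (1 - PR^(-(gamma-1)/gamma)))
Exponent = -(1.35-1)/1.35 = -0.25925926
PR^exp = 2.8^(-0.25925926) = 0.76572026
Factor = 1 - 0.84*(1 - 0.76572026) = 0.80320502
T_out = 363 * 0.80320502 = 291.56 K


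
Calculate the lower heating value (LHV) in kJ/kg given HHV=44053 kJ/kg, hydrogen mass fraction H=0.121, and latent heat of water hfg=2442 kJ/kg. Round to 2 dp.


LHV = HHV - hfg * 9 * H
Water correction = 2442 * 9 * 0.121 = 2659.338 kJ/kg
LHV = 44053 - 2659.338 = 41393.66 kJ/kg


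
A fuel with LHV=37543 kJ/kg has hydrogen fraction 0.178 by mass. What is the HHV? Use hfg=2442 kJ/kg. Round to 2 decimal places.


HHV = LHV + hfg * 9 * H
Water addition = 2442 * 9 * 0.178 = 3912.084 kJ/kg
HHV = 37543 + 3912.084 = 41455.08 kJ/kg


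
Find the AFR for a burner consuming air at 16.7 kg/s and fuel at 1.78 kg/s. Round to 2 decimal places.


AFR = m_air / m_fuel
AFR = 16.7 / 1.78 = 9.38


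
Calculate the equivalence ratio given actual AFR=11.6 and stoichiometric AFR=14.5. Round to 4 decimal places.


phi = AFR_stoich / AFR_actual
phi = 14.5 / 11.6 = 1.2500


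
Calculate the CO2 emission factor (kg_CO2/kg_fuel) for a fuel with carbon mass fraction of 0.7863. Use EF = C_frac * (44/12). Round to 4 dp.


EF = C_frac * (M_CO2 / M_C)
EF = 0.7863 * (44/12)
EF = 0.7863 * 3.666667 = 2.8831 kg_CO2/kg_fuel


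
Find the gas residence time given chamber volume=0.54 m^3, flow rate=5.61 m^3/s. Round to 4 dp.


tau = V / Q_flow
tau = 0.54 / 5.61 = 0.0963 s


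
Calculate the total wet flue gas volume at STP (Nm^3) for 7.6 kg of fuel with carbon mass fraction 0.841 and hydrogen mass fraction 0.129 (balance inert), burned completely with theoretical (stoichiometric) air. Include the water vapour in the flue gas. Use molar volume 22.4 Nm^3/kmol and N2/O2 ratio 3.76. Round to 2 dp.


Per kg fuel: CO2 = (C/12 kmol)*22.4 = (0.841/12)*22.4 = 1.56987 Nm^3
Per kg fuel: H2O = (H/2 kmol)*22.4 = (0.129/2)*22.4 = 1.44480 Nm^3
O2 needed per kg fuel = C/12 + H/4 = 0.841/12 + 0.129/4 = 0.10233333 kmol
Per kg fuel: N2 = O2*3.76*22.4 = 0.10233333*3.76*22.4 = 8.61892 Nm^3
Total per kg = 1.56987 + 1.44480 + 8.61892 = 11.63359 Nm^3
Total = 11.63359 * 7.6 = 88.42 Nm^3


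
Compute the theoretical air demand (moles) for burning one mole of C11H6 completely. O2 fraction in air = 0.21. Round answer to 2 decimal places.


Balanced combustion: C11H6 + 12.5 O2 -> 11 CO2 + 3 H2O
O2 needed = C + H/4 = 11 + 6/4 = 12.50 moles
Air moles = O2 / 0.21 = 12.50 / 0.21 = 59.52 moles air


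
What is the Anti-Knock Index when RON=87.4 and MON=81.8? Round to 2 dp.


AKI = (RON + MON) / 2
AKI = (87.4 + 81.8) / 2
AKI = 169.2 / 2 = 84.60


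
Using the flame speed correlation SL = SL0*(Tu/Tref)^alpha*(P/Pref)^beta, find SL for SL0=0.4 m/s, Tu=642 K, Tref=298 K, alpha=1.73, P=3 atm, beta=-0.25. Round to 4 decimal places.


SL = SL0 * (Tu/Tref)^alpha * (P/Pref)^beta
T ratio = 642/298 = 2.15436242
(T ratio)^alpha = 2.15436242^1.73 = 3.772606
(P/Pref)^beta = 3^(-0.25) = 0.759836
SL = 0.4 * 3.772606 * 0.759836 = 1.1466 m/s


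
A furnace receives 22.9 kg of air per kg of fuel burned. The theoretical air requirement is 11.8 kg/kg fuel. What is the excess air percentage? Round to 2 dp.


Excess air = actual - stoichiometric = 22.9 - 11.8 = 11.10 kg/kg fuel
Excess air % = (excess / stoich) * 100 = (11.10 / 11.8) * 100 = 94.07%


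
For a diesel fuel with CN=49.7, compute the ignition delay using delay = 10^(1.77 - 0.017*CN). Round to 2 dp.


delay = 10^(1.77 - 0.017*CN)
Exponent = 1.77 - 0.017*49.7 = 0.9251
delay = 10^0.9251 = 8.42 ms


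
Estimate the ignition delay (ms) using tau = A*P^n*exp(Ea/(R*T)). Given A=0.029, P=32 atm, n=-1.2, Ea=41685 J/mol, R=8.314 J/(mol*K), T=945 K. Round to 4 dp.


tau = A * P^n * exp(Ea/(R*T))
P^n = 32^(-1.2) = 0.01562500
Ea/(R*T) = 41685/(8.314*945) = 5.305642
exp(Ea/(R*T)) = 201.470390
tau = 0.029 * 0.01562500 * 201.470390 = 0.0913 ms


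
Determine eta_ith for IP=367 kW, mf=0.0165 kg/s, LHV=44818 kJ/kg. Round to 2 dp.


eta_ith = (IP / (mf * LHV)) * 100
Denominator = 0.0165 * 44818 = 739.4970 kW
eta_ith = (367 / 739.4970) * 100 = 49.63%


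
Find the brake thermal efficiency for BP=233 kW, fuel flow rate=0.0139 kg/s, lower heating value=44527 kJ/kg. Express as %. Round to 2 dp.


eta_BTE = (BP / (mf * LHV)) * 100
Denominator = 0.0139 * 44527 = 618.9253 kW
eta_BTE = (233 / 618.9253) * 100 = 37.65%


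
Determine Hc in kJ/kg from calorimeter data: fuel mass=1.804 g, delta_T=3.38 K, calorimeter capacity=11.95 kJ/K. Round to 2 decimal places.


Hc = C_cal * delta_T / m_fuel
Q_released = 11.95 * 3.38 = 40.3910 kJ
m_fuel = 1.804 g = 1.804/1000 kg = 0.001804 kg
Hc = 40.3910 / 0.001804 = 22389.69 kJ/kg


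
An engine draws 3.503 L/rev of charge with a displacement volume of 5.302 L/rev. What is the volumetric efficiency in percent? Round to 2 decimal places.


eta_v = (V_actual / V_disp) * 100
Ratio = 3.503 / 5.302 = 0.6607
eta_v = 0.6607 * 100 = 66.07%


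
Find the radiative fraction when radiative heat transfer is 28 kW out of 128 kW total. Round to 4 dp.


f_rad = Q_rad / Q_total
f_rad = 28 / 128 = 0.2188


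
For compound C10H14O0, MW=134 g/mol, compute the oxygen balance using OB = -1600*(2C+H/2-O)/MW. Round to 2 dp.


OB = -1600 * (2C + H/2 - O) / MW
Inner = 2*10 + 14/2 - 0 = 27.00
OB = -1600 * 27.00 / 134 = -322.39%


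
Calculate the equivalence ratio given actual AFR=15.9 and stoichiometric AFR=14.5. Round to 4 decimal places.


phi = AFR_stoich / AFR_actual
phi = 14.5 / 15.9 = 0.9119


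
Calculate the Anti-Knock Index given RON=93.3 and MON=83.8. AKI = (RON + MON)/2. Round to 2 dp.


AKI = (RON + MON) / 2
AKI = (93.3 + 83.8) / 2
AKI = 177.1 / 2 = 88.55


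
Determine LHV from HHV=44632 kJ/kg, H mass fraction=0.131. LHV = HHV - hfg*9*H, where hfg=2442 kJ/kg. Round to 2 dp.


LHV = HHV - hfg * 9 * H
Water correction = 2442 * 9 * 0.131 = 2879.118 kJ/kg
LHV = 44632 - 2879.118 = 41752.88 kJ/kg


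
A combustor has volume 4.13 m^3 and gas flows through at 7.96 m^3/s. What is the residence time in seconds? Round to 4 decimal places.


tau = V / Q_flow
tau = 4.13 / 7.96 = 0.5188 s


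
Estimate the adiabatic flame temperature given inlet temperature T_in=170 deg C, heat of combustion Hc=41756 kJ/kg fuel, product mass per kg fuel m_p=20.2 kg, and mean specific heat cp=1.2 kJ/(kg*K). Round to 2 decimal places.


T_ad = T_in + Hc / (m_p * cp)
Denominator = 20.2 * 1.2 = 24.2400
Temperature rise = 41756 / 24.2400 = 1722.61 K
T_ad = 170 + 1722.61 = 1892.61 deg C


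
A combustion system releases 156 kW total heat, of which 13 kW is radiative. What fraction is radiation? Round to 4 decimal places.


f_rad = Q_rad / Q_total
f_rad = 13 / 156 = 0.0833


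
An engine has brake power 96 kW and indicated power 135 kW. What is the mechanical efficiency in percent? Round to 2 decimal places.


eta_mech = (BP / IP) * 100
Ratio = 96 / 135 = 0.7111
eta_mech = 0.7111 * 100 = 71.11%


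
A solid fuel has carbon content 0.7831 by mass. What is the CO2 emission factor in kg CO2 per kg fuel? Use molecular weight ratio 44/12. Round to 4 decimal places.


EF = C_frac * (M_CO2 / M_C)
EF = 0.7831 * (44/12)
EF = 0.7831 * 3.666667 = 2.8714 kg_CO2/kg_fuel


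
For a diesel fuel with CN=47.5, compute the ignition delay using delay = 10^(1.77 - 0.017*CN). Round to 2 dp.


delay = 10^(1.77 - 0.017*CN)
Exponent = 1.77 - 0.017*47.5 = 0.9625
delay = 10^0.9625 = 9.17 ms


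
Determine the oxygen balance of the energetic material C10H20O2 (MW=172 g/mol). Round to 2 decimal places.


OB = -1600 * (2C + H/2 - O) / MW
Inner = 2*10 + 20/2 - 2 = 28.00
OB = -1600 * 28.00 / 172 = -260.47%


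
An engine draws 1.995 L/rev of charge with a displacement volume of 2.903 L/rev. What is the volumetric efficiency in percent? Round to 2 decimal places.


eta_v = (V_actual / V_disp) * 100
Ratio = 1.995 / 2.903 = 0.6872
eta_v = 0.6872 * 100 = 68.72%


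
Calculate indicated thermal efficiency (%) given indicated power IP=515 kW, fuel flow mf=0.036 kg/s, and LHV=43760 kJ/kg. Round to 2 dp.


eta_ith = (IP / (mf * LHV)) * 100
Denominator = 0.036 * 43760 = 1575.3600 kW
eta_ith = (515 / 1575.3600) * 100 = 32.69%


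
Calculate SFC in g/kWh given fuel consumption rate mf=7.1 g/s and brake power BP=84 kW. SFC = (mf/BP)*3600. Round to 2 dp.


SFC = (mf / BP) * 3600
Rate = 7.1 / 84 = 0.084524 g/(s*kW)
SFC = 0.084524 * 3600 = 304.29 g/kWh


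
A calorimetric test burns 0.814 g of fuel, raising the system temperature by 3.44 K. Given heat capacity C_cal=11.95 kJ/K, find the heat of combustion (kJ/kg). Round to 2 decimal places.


Hc = C_cal * delta_T / m_fuel
Q_released = 11.95 * 3.44 = 41.1080 kJ
m_fuel = 0.814 g = 0.814/1000 kg = 0.000814 kg
Hc = 41.1080 / 0.000814 = 50501.23 kJ/kg


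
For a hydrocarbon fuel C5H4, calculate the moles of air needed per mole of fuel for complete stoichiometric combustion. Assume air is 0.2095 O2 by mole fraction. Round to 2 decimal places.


Balanced combustion: C5H4 + 6 O2 -> 5 CO2 + 2 H2O
O2 needed = C + H/4 = 5 + 4/4 = 6.00 moles
Air moles = O2 / 0.2095 = 6.00 / 0.2095 = 28.64 moles air


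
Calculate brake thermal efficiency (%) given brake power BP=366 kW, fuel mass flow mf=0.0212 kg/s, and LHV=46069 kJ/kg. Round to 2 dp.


eta_BTE = (BP / (mf * LHV)) * 100
Denominator = 0.0212 * 46069 = 976.6628 kW
eta_BTE = (366 / 976.6628) * 100 = 37.47%


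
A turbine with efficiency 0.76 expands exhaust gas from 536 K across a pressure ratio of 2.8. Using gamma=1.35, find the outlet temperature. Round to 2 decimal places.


T_out = T_in * (1 - eta * (1 - PR^(-(gamma-1)/gamma)))
Exponent = -(1.35-1)/1.35 = -0.25925926
PR^exp = 2.8^(-0.25925926) = 0.76572026
Factor = 1 - 0.76*(1 - 0.76572026) = 0.82194740
T_out = 536 * 0.82194740 = 440.56 K


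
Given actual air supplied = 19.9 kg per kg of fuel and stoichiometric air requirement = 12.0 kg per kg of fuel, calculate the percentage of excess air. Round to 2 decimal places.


Excess air = actual - stoichiometric = 19.9 - 12.0 = 7.90 kg/kg fuel
Excess air % = (excess / stoich) * 100 = (7.90 / 12.0) * 100 = 65.83%


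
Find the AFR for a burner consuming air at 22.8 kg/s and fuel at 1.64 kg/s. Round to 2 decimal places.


AFR = m_air / m_fuel
AFR = 22.8 / 1.64 = 13.90


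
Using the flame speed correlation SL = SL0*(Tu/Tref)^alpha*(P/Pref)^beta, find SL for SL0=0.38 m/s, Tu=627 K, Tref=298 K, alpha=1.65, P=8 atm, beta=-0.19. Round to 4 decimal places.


SL = SL0 * (Tu/Tref)^alpha * (P/Pref)^beta
T ratio = 627/298 = 2.10402685
(T ratio)^alpha = 2.10402685^1.65 = 3.412201
(P/Pref)^beta = 8^(-0.19) = 0.673617
SL = 0.38 * 3.412201 * 0.673617 = 0.8734 m/s


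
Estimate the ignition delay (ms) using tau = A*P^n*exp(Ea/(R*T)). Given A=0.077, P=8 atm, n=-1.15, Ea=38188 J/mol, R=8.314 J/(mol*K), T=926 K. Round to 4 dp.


tau = A * P^n * exp(Ea/(R*T))
P^n = 8^(-1.15) = 0.09150536
Ea/(R*T) = 38188/(8.314*926) = 4.960277
exp(Ea/(R*T)) = 142.633263
tau = 0.077 * 0.09150536 * 142.633263 = 1.0050 ms


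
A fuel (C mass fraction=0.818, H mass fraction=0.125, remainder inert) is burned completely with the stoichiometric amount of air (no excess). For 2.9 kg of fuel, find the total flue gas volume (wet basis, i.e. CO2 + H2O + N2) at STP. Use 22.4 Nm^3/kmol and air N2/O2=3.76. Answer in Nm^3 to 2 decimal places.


Per kg fuel: CO2 = (C/12 kmol)*22.4 = (0.818/12)*22.4 = 1.52693 Nm^3
Per kg fuel: H2O = (H/2 kmol)*22.4 = (0.125/2)*22.4 = 1.40000 Nm^3
O2 needed per kg fuel = C/12 + H/4 = 0.818/12 + 0.125/4 = 0.09941667 kmol
Per kg fuel: N2 = O2*3.76*22.4 = 0.09941667*3.76*22.4 = 8.37327 Nm^3
Total per kg = 1.52693 + 1.40000 + 8.37327 = 11.30020 Nm^3
Total = 11.30020 * 2.9 = 32.77 Nm^3


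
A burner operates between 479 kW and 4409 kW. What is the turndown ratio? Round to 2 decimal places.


TDR = Q_max / Q_min
TDR = 4409 / 479 = 9.20


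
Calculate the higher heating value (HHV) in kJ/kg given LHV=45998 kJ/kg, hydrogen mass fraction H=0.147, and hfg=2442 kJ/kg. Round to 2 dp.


HHV = LHV + hfg * 9 * H
Water addition = 2442 * 9 * 0.147 = 3230.766 kJ/kg
HHV = 45998 + 3230.766 = 49228.77 kJ/kg


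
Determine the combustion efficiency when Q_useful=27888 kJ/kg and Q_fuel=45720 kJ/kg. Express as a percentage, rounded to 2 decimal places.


Efficiency = (Q_useful / Q_fuel) * 100
Efficiency = (27888 / 45720) * 100
Efficiency = 0.6100 * 100 = 61.00%


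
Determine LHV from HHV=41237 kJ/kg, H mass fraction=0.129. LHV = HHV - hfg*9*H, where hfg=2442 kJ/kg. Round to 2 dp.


LHV = HHV - hfg * 9 * H
Water correction = 2442 * 9 * 0.129 = 2835.162 kJ/kg
LHV = 41237 - 2835.162 = 38401.84 kJ/kg


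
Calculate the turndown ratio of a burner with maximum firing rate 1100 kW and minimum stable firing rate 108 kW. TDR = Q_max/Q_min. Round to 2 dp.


TDR = Q_max / Q_min
TDR = 1100 / 108 = 10.19


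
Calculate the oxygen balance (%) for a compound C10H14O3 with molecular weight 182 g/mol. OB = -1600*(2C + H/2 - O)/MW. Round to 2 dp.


OB = -1600 * (2C + H/2 - O) / MW
Inner = 2*10 + 14/2 - 3 = 24.00
OB = -1600 * 24.00 / 182 = -210.99%


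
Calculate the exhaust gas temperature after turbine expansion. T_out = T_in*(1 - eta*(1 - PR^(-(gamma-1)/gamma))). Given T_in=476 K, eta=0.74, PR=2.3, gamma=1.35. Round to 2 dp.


T_out = T_in * (1 - eta * (1 - PR^(-(gamma-1)/gamma)))
Exponent = -(1.35-1)/1.35 = -0.25925926
PR^exp = 2.3^(-0.25925926) = 0.80578413
Factor = 1 - 0.74*(1 - 0.80578413) = 0.85628026
T_out = 476 * 0.85628026 = 407.59 K


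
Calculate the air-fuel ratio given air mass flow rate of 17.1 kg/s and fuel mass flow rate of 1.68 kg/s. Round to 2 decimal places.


AFR = m_air / m_fuel
AFR = 17.1 / 1.68 = 10.18


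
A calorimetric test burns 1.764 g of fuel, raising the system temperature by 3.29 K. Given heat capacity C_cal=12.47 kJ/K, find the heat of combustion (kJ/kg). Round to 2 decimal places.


Hc = C_cal * delta_T / m_fuel
Q_released = 12.47 * 3.29 = 41.0263 kJ
m_fuel = 1.764 g = 1.764/1000 kg = 0.001764 kg
Hc = 41.0263 / 0.001764 = 23257.54 kJ/kg


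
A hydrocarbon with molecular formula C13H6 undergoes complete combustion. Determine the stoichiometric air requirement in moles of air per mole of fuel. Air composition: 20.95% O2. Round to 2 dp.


Balanced combustion: C13H6 + 14.5 O2 -> 13 CO2 + 3 H2O
O2 needed = C + H/4 = 13 + 6/4 = 14.50 moles
Air moles = O2 / 0.2095 = 14.50 / 0.2095 = 69.21 moles air


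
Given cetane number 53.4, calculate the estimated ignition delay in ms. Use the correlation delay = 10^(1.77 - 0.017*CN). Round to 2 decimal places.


delay = 10^(1.77 - 0.017*CN)
Exponent = 1.77 - 0.017*53.4 = 0.8622
delay = 10^0.8622 = 7.28 ms


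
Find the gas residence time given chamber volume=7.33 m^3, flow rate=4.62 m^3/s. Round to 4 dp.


tau = V / Q_flow
tau = 7.33 / 4.62 = 1.5866 s


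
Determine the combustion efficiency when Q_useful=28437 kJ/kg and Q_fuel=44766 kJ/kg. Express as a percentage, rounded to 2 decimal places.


Efficiency = (Q_useful / Q_fuel) * 100
Efficiency = (28437 / 44766) * 100
Efficiency = 0.6352 * 100 = 63.52%


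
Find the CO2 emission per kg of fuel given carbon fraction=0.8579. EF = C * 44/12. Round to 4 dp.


EF = C_frac * (M_CO2 / M_C)
EF = 0.8579 * (44/12)
EF = 0.8579 * 3.666667 = 3.1456 kg_CO2/kg_fuel


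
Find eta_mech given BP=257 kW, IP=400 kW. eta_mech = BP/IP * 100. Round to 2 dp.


eta_mech = (BP / IP) * 100
Ratio = 257 / 400 = 0.6425
eta_mech = 0.6425 * 100 = 64.25%


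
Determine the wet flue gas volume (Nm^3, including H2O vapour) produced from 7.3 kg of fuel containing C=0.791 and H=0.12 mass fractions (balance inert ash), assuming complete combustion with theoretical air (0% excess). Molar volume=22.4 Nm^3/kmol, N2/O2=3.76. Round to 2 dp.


Per kg fuel: CO2 = (C/12 kmol)*22.4 = (0.791/12)*22.4 = 1.47653 Nm^3
Per kg fuel: H2O = (H/2 kmol)*22.4 = (0.12/2)*22.4 = 1.34400 Nm^3
O2 needed per kg fuel = C/12 + H/4 = 0.791/12 + 0.12/4 = 0.09591667 kmol
Per kg fuel: N2 = O2*3.76*22.4 = 0.09591667*3.76*22.4 = 8.07849 Nm^3
Total per kg = 1.47653 + 1.34400 + 8.07849 = 10.89902 Nm^3
Total = 10.89902 * 7.3 = 79.56 Nm^3


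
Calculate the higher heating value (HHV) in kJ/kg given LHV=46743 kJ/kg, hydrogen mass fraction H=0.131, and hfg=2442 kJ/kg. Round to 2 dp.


HHV = LHV + hfg * 9 * H
Water addition = 2442 * 9 * 0.131 = 2879.118 kJ/kg
HHV = 46743 + 2879.118 = 49622.12 kJ/kg


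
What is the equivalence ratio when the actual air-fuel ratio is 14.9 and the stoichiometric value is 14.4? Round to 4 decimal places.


phi = AFR_stoich / AFR_actual
phi = 14.4 / 14.9 = 0.9664


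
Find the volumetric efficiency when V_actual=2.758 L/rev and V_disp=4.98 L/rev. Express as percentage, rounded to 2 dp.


eta_v = (V_actual / V_disp) * 100
Ratio = 2.758 / 4.98 = 0.5538
eta_v = 0.5538 * 100 = 55.38%


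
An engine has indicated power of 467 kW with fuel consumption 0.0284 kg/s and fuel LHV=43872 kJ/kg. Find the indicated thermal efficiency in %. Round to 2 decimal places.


eta_ith = (IP / (mf * LHV)) * 100
Denominator = 0.0284 * 43872 = 1245.9648 kW
eta_ith = (467 / 1245.9648) * 100 = 37.48%


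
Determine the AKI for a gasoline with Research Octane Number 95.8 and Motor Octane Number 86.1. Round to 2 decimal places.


AKI = (RON + MON) / 2
AKI = (95.8 + 86.1) / 2
AKI = 181.9 / 2 = 90.95


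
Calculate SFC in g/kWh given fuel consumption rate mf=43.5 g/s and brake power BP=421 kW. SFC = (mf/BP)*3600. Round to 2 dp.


SFC = (mf / BP) * 3600
Rate = 43.5 / 421 = 0.103325 g/(s*kW)
SFC = 0.103325 * 3600 = 371.97 g/kWh


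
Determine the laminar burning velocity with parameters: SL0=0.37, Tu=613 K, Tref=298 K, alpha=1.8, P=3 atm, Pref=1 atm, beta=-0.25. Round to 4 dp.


SL = SL0 * (Tu/Tref)^alpha * (P/Pref)^beta
T ratio = 613/298 = 2.05704698
(T ratio)^alpha = 2.05704698^1.8 = 3.663022
(P/Pref)^beta = 3^(-0.25) = 0.759836
SL = 0.37 * 3.663022 * 0.759836 = 1.0298 m/s


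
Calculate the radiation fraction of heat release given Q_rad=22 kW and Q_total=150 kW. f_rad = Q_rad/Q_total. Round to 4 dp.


f_rad = Q_rad / Q_total
f_rad = 22 / 150 = 0.1467


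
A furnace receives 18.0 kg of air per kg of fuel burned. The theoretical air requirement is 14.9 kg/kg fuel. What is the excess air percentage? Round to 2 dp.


Excess air = actual - stoichiometric = 18.0 - 14.9 = 3.10 kg/kg fuel
Excess air % = (excess / stoich) * 100 = (3.10 / 14.9) * 100 = 20.81%


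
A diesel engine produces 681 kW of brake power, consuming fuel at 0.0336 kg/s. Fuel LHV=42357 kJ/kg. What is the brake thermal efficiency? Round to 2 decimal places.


eta_BTE = (BP / (mf * LHV)) * 100
Denominator = 0.0336 * 42357 = 1423.1952 kW
eta_BTE = (681 / 1423.1952) * 100 = 47.85%


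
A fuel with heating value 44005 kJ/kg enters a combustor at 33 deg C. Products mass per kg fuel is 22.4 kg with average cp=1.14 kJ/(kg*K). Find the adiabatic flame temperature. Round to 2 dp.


T_ad = T_in + Hc / (m_p * cp)
Denominator = 22.4 * 1.14 = 25.5360
Temperature rise = 44005 / 25.5360 = 1723.25 K
T_ad = 33 + 1723.25 = 1756.25 deg C


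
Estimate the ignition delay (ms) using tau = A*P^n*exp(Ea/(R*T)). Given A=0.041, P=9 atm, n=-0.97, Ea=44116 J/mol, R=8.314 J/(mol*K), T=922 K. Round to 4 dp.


tau = A * P^n * exp(Ea/(R*T))
P^n = 9^(-0.97) = 0.11868198
Ea/(R*T) = 44116/(8.314*922) = 5.755131
exp(Ea/(R*T)) = 315.806803
tau = 0.041 * 0.11868198 * 315.806803 = 1.5367 ms


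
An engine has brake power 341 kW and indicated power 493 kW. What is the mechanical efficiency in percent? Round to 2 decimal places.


eta_mech = (BP / IP) * 100
Ratio = 341 / 493 = 0.6917
eta_mech = 0.6917 * 100 = 69.17%


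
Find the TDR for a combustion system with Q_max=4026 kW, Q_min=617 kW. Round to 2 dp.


TDR = Q_max / Q_min
TDR = 4026 / 617 = 6.53


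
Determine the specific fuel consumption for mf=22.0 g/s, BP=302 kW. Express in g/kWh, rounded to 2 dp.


SFC = (mf / BP) * 3600
Rate = 22.0 / 302 = 0.072848 g/(s*kW)
SFC = 0.072848 * 3600 = 262.25 g/kWh


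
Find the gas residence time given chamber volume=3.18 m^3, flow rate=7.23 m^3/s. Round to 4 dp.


tau = V / Q_flow
tau = 3.18 / 7.23 = 0.4398 s


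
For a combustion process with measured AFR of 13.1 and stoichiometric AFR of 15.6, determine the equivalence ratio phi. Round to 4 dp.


phi = AFR_stoich / AFR_actual
phi = 15.6 / 13.1 = 1.1908


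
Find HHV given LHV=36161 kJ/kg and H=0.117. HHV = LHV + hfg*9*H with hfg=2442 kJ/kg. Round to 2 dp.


HHV = LHV + hfg * 9 * H
Water addition = 2442 * 9 * 0.117 = 2571.426 kJ/kg
HHV = 36161 + 2571.426 = 38732.43 kJ/kg


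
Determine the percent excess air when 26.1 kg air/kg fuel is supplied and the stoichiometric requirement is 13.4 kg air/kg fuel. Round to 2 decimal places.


Excess air = actual - stoichiometric = 26.1 - 13.4 = 12.70 kg/kg fuel
Excess air % = (excess / stoich) * 100 = (12.70 / 13.4) * 100 = 94.78%


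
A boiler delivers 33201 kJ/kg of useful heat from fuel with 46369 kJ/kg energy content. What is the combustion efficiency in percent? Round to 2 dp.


Efficiency = (Q_useful / Q_fuel) * 100
Efficiency = (33201 / 46369) * 100
Efficiency = 0.7160 * 100 = 71.60%


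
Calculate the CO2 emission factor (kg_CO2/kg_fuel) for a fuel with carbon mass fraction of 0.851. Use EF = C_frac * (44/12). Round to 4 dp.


EF = C_frac * (M_CO2 / M_C)
EF = 0.851 * (44/12)
EF = 0.851 * 3.666667 = 3.1203 kg_CO2/kg_fuel


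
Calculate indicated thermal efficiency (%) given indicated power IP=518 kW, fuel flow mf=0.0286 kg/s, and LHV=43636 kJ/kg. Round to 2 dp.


eta_ith = (IP / (mf * LHV)) * 100
Denominator = 0.0286 * 43636 = 1247.9896 kW
eta_ith = (518 / 1247.9896) * 100 = 41.51%


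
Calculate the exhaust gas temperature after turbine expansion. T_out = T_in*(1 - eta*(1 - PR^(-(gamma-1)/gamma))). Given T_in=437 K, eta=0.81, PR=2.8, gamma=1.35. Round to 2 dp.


T_out = T_in * (1 - eta * (1 - PR^(-(gamma-1)/gamma)))
Exponent = -(1.35-1)/1.35 = -0.25925926
PR^exp = 2.8^(-0.25925926) = 0.76572026
Factor = 1 - 0.81*(1 - 0.76572026) = 0.81023341
T_out = 437 * 0.81023341 = 354.07 K


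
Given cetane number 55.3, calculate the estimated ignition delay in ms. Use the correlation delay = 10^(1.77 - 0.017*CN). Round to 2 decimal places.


delay = 10^(1.77 - 0.017*CN)
Exponent = 1.77 - 0.017*55.3 = 0.8299
delay = 10^0.8299 = 6.76 ms


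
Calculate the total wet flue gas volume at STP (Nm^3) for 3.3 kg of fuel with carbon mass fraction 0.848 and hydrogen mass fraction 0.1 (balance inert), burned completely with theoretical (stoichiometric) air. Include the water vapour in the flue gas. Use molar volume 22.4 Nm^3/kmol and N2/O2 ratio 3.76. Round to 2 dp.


Per kg fuel: CO2 = (C/12 kmol)*22.4 = (0.848/12)*22.4 = 1.58293 Nm^3
Per kg fuel: H2O = (H/2 kmol)*22.4 = (0.1/2)*22.4 = 1.12000 Nm^3
O2 needed per kg fuel = C/12 + H/4 = 0.848/12 + 0.1/4 = 0.09566667 kmol
Per kg fuel: N2 = O2*3.76*22.4 = 0.09566667*3.76*22.4 = 8.05743 Nm^3
Total per kg = 1.58293 + 1.12000 + 8.05743 = 10.76036 Nm^3
Total = 10.76036 * 3.3 = 35.51 Nm^3


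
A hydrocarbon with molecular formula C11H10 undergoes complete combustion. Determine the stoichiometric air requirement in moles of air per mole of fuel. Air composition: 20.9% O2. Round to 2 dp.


Balanced combustion: C11H10 + 13.5 O2 -> 11 CO2 + 5 H2O
O2 needed = C + H/4 = 11 + 10/4 = 13.50 moles
Air moles = O2 / 0.209 = 13.50 / 0.209 = 64.59 moles air


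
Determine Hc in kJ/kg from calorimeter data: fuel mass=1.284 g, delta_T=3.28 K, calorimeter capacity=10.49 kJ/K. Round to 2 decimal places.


Hc = C_cal * delta_T / m_fuel
Q_released = 10.49 * 3.28 = 34.4072 kJ
m_fuel = 1.284 g = 1.284/1000 kg = 0.001284 kg
Hc = 34.4072 / 0.001284 = 26796.88 kJ/kg


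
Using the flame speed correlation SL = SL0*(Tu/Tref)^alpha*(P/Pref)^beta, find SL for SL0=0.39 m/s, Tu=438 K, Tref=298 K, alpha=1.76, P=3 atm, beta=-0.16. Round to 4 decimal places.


SL = SL0 * (Tu/Tref)^alpha * (P/Pref)^beta
T ratio = 438/298 = 1.46979866
(T ratio)^alpha = 1.46979866^1.76 = 1.969581
(P/Pref)^beta = 3^(-0.16) = 0.838804
SL = 0.39 * 1.969581 * 0.838804 = 0.6443 m/s


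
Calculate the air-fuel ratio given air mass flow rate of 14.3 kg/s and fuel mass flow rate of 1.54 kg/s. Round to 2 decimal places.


AFR = m_air / m_fuel
AFR = 14.3 / 1.54 = 9.29


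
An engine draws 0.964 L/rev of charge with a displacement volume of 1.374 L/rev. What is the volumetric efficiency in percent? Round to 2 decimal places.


eta_v = (V_actual / V_disp) * 100
Ratio = 0.964 / 1.374 = 0.7016
eta_v = 0.7016 * 100 = 70.16%
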